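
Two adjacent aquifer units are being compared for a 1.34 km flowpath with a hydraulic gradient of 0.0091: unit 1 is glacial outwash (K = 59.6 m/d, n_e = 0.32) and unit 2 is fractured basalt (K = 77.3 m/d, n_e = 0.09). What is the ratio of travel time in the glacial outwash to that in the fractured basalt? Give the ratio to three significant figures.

4.61

Unit 1 (glacial outwash): v = 59.6×0.0091/0.32 = 1.695 m/d, t = 1340/1.695 = 790.6 d
Unit 2 (fractured basalt): v = 77.3×0.0091/0.09 = 7.816 m/d, t = 1340/7.816 = 171.4 d
t(glacial outwash) / t(fractured basalt) = 790.6/171.4 = 4.61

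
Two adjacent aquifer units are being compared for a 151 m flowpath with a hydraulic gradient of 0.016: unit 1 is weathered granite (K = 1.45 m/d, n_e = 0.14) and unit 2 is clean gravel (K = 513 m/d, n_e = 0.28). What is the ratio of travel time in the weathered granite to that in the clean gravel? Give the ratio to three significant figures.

177

Unit 1 (weathered granite): v = 1.45×0.016/0.14 = 0.1657 m/d, t = 151/0.1657 = 911.2 d
Unit 2 (clean gravel): v = 513×0.016/0.28 = 29.31 m/d, t = 151/29.31 = 5.151 d
t(weathered granite) / t(clean gravel) = 911.2/5.151 = 177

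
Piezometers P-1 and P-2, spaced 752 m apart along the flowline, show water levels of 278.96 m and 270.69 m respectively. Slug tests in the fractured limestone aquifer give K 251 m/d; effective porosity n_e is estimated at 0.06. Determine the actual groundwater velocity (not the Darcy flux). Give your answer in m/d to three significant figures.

Hydraulic gradient i = (278.96 − 270.69) / 752 = 8.27 / 752 = 0.01100
Specific discharge q = 251 × 0.01100 = 2.760 m/d
Seepage velocity v = q / n = 2.760 / 0.06 = 46.01 m/d

46.0 m/d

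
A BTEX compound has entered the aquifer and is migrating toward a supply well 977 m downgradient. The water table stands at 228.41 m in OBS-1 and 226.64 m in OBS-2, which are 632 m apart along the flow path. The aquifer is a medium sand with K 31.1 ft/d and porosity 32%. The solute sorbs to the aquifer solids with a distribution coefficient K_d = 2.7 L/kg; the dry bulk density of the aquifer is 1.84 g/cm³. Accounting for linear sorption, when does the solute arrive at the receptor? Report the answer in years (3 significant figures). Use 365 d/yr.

Hydraulic gradient i = (228.41 − 226.64) / 632 = 1.77 / 632 = 0.002801
K = 31.1 ft/d × 0.3048 = 9.479 m/d
Specific discharge q = 9.479 × 0.002801 = 0.02655 m/d
v_s = q/n_e = 0.02655/0.32 = 0.08296 m/d
Retardation R = 1 + ρ_b·K_d/n = 1 + 1.84×2.7/0.32 = 16.53
Contaminant velocity v_c = v/R = 0.08296/16.53 = 0.005020 m/d
t = L/v_c = 977/0.005020 = 194600 d
   = 194600/365 = 533 yr

533 years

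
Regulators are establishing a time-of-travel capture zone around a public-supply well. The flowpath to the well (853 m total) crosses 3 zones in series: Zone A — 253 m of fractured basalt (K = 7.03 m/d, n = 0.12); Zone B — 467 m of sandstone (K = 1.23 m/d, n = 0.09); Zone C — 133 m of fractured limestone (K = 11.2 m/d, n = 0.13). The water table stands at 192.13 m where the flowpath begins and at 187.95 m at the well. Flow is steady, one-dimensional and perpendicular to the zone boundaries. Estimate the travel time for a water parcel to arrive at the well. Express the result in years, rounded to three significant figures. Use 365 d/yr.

Total head drop ΔH = 192.13 − 187.95 = 4.18 m
Steady 1-D flow in series ⇒ the Darcy flux q is identical in every zone and the zone head losses add (resistances L/K in series).
Σ(L/K) = 253/7.03 + 467/1.23 + 133/11.2 = 35.99 + 379.7 + 11.88 = 427.5 d
q = ΔH / Σ(L/K) = 4.18 / 427.5 = 0.009777 m/d (same in every zone)
Zone A: v = q/n = 0.009777/0.12 = 0.08147 m/d → t_A = 253/0.08147 = 3105 d
Zone B: v = q/n = 0.009777/0.09 = 0.1086 m/d → t_B = 467/0.1086 = 4299 d
Zone C: v = q/n = 0.009777/0.13 = 0.07521 m/d → t_C = 133/0.07521 = 1768 d
Total t = 3105 + 4299 + 1768 = 9173 d
   = 9173 / 365 = 25.1 yr

25.1 years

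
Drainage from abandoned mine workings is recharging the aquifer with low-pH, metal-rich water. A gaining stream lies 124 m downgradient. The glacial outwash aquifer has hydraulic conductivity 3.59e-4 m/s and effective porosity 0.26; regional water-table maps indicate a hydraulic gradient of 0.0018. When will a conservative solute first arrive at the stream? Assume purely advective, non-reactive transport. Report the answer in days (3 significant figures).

K = 3.59e-4 m/s × 86400 s/d = 31.02 m/d
Darcy flux q = K·i = 31.02 × 0.0018 = 0.05583 m/d
v_s = q/n_e = 0.05583/0.26 = 0.2147 m/d
t = L / v = 124 / 0.2147 = 577.4 d

577 days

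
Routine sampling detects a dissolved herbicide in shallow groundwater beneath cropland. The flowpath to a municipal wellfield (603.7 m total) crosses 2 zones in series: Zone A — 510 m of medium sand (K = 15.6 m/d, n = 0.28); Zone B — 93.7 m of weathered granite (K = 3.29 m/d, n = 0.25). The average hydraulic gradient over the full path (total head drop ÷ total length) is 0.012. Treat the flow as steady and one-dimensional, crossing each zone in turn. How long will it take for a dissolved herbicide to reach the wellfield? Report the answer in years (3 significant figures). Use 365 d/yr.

Steady 1-D flow in series ⇒ the Darcy flux q is identical in every zone and the zone head losses add (resistances L/K in series).
Σ(L/K) = 510/15.6 + 93.7/3.29 = 32.69 + 28.48 = 61.17 d
K_eq = L_total / Σ(L/K) = 603.7 / 61.17 = 9.869 m/d
q = K_eq · i = 9.869 × 0.012 = 0.1184 m/d (same in every zone)
Zone A: v = q/n = 0.1184/0.28 = 0.4229 m/d → t_A = 510/0.4229 = 1206 d
Zone B: v = q/n = 0.1184/0.25 = 0.4737 m/d → t_B = 93.7/0.4737 = 197.8 d
Total t = 1206 + 197.8 = 1404 d
   = 1404 / 365 = 3.85 yr

3.85 years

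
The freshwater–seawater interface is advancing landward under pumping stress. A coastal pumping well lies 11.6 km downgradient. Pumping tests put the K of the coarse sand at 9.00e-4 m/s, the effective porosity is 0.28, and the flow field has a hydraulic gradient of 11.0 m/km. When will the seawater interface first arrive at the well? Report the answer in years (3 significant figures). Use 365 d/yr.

10.4 years

K = 9.00e-4 m/s × 86400 s/d = 77.76 m/d
Specific discharge q = 77.76 × 0.011 = 0.8554 m/d
v_s = q/n_e = 0.8554/0.28 = 3.055 m/d
L = 11.6 km = 11600 m
t = L / v = 11600 / 3.055 = 3797 d
   = 3797 / 365 = 10.4 yr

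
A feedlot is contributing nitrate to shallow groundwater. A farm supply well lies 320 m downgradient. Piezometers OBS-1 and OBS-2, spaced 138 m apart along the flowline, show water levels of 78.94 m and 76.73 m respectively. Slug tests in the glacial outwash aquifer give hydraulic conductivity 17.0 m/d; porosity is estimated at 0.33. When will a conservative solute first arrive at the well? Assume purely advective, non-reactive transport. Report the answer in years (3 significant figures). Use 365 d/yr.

1.06 years

Hydraulic gradient i = (78.94 − 76.73) / 138 = 2.21 / 138 = 0.01601
Specific discharge q = 17.0 × 0.01601 = 0.2722 m/d
v_s = q/n_e = 0.2722/0.33 = 0.8250 m/d
t = L / v = 320 / 0.8250 = 387.9 d
   = 387.9 / 365 = 1.06 yr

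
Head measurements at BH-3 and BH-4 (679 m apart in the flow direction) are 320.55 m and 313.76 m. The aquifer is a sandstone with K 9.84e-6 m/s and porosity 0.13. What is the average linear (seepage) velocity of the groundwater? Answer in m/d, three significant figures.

0.0654 m/d

Hydraulic gradient i = (320.55 − 313.76) / 679 = 6.79 / 679 = 0.01000
K = 9.84e-6 m/s × 86400 s/d = 0.8502 m/d
Specific discharge q = 0.8502 × 0.01000 = 0.008502 m/d
Seepage velocity v = q / n = 0.008502 / 0.13 = 0.06540 m/d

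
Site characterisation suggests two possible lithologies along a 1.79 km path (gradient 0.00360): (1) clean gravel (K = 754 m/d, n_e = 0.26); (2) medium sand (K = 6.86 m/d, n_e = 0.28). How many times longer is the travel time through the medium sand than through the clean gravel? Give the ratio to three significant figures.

Unit 1 (clean gravel): v = 754×0.0036/0.26 = 10.44 m/d, t = 1790/10.44 = 171.5 d
Unit 2 (medium sand): v = 6.86×0.0036/0.28 = 0.08820 m/d, t = 1790/0.08820 = 20290 d
t(medium sand) / t(clean gravel) = 20290/171.5 = 118

118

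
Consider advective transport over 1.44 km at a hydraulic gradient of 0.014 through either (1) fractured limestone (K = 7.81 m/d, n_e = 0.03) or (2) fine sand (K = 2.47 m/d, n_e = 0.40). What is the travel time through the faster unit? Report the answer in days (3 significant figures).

395 days

Unit 1 (fractured limestone): v = 7.81×0.014/0.03 = 3.645 m/d, t = 1440/3.645 = 395.1 d
Unit 2 (fine sand): v = 2.47×0.014/0.40 = 0.08645 m/d, t = 1440/0.08645 = 16660 d
Faster unit: t = 395 d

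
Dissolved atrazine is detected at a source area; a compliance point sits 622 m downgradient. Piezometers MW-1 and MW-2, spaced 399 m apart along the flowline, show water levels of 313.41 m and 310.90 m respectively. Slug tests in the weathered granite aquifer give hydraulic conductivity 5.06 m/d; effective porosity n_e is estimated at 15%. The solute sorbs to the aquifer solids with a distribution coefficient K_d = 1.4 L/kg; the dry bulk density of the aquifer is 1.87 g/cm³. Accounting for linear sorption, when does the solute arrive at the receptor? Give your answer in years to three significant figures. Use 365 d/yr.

Hydraulic gradient i = (313.41 − 310.90) / 399 = 2.51 / 399 = 0.006291
q = Ki = 5.06 × 0.006291 = 0.03183 m/d
Seepage velocity v = q / n = 0.03183 / 0.15 = 0.2122 m/d
Retardation R = 1 + ρ_b·K_d/n = 1 + 1.87×1.4/0.15 = 18.45
Contaminant velocity v_c = v/R = 0.2122/18.45 = 0.01150 m/d
t = L/v_c = 622/0.01150 = 54090 d
   = 54090/365 = 148 yr

148 years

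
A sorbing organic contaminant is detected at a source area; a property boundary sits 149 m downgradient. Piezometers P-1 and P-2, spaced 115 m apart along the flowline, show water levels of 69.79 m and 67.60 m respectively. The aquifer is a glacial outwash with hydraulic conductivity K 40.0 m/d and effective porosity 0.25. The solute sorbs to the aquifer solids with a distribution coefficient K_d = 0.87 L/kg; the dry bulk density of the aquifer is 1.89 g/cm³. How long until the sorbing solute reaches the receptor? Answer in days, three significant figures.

Hydraulic gradient i = (69.79 − 67.60) / 115 = 2.19 / 115 = 0.01904
Specific discharge q = 40.0 × 0.01904 = 0.7617 m/d
Seepage velocity v = q / n = 0.7617 / 0.25 = 3.047 m/d
Retardation R = 1 + ρ_b·K_d/n = 1 + 1.89×0.87/0.25 = 7.577
Contaminant velocity v_c = v/R = 3.047/7.577 = 0.4021 m/d
t = L/v_c = 149/0.4021 = 370.5 d

371 days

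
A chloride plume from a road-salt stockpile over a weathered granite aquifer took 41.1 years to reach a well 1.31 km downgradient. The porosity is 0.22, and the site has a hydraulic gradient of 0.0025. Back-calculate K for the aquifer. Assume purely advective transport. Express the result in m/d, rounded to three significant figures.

7.68 m/d

t = 41.1 years = 15000 d
L = 1.31 km = 1310 m
v = L / t = 1310 / 15000 = 0.08732 m/d
K = v · n / i = 0.08732 × 0.22 / 0.0025 = 7.68 m/d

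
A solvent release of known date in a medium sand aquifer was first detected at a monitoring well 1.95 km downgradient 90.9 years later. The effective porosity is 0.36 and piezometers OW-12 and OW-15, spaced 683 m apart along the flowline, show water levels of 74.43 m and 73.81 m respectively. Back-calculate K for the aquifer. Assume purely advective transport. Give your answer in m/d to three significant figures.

Hydraulic gradient i = (74.43 − 73.81) / 683 = 0.62 / 683 = 9.078e-4
t = 90.9 years = 33180 d
L = 1.95 km = 1950 m
v = L / t = 1950 / 33180 = 0.05877 m/d
K = v · n / i = 0.05877 × 0.36 / 9.078e-4 = 23.3 m/d

23.3 m/d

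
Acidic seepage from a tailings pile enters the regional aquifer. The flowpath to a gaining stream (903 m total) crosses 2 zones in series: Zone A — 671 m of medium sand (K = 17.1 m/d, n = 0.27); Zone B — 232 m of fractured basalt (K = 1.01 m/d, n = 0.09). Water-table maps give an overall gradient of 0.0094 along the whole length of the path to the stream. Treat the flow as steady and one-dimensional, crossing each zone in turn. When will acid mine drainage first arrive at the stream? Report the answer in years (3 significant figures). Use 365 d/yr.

17.5 years

Steady 1-D flow in series ⇒ the Darcy flux q is identical in every zone and the zone head losses add (resistances L/K in series).
Σ(L/K) = 671/17.1 + 232/1.01 = 39.24 + 229.7 = 268.9 d
K_eq = L_total / Σ(L/K) = 903 / 268.9 = 3.358 m/d
q = K_eq · i = 3.358 × 0.0094 = 0.03156 m/d (same in every zone)
Zone A: v = q/n = 0.03156/0.27 = 0.1169 m/d → t_A = 671/0.1169 = 5740 d
Zone B: v = q/n = 0.03156/0.09 = 0.3507 m/d → t_B = 232/0.3507 = 661.6 d
Total t = 5740 + 661.6 = 6402 d
   = 6402 / 365 = 17.5 yr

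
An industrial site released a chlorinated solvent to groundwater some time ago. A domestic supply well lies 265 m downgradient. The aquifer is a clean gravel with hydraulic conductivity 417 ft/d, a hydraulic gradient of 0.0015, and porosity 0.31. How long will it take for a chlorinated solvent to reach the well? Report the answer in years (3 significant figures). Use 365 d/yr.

K = 417 ft/d × 0.3048 = 127.1 m/d
Darcy flux q = K·i = 127.1 × 0.0015 = 0.1907 m/d
Seepage velocity v = q / n = 0.1907 / 0.31 = 0.6150 m/d
t = L / v = 265 / 0.6150 = 430.9 d
   = 430.9 / 365 = 1.18 yr

1.18 years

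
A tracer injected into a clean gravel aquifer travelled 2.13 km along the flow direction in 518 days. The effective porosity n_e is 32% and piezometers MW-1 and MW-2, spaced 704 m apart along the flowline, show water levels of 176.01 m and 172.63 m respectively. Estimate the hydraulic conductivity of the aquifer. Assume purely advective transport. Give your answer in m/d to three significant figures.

274 m/d

Hydraulic gradient i = (176.01 − 172.63) / 704 = 3.38 / 704 = 0.004801
L = 2.13 km = 2130 m
v = L / t = 2130 / 518 = 4.112 m/d
K = v · n / i = 4.112 × 0.32 / 0.004801 = 274 m/d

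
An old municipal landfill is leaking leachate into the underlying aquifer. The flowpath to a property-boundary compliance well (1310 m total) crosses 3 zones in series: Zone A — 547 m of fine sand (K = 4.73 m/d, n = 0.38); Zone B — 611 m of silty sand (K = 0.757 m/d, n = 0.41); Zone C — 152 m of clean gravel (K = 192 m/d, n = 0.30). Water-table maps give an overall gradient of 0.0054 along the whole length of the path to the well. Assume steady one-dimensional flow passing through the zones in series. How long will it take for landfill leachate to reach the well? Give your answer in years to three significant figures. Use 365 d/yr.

180 years

Steady 1-D flow in series ⇒ the Darcy flux q is identical in every zone and the zone head losses add (resistances L/K in series).
Σ(L/K) = 547/4.73 + 611/0.757 + 152/192 = 115.6 + 807.1 + 0.7917 = 923.6 d
K_eq = L_total / Σ(L/K) = 1310 / 923.6 = 1.418 m/d
q = K_eq · i = 1.418 × 0.0054 = 0.007659 m/d (same in every zone)
Zone A: v = q/n = 0.007659/0.38 = 0.02016 m/d → t_A = 547/0.02016 = 27140 d
Zone B: v = q/n = 0.007659/0.41 = 0.01868 m/d → t_B = 611/0.01868 = 32710 d
Zone C: v = q/n = 0.007659/0.30 = 0.02553 m/d → t_C = 152/0.02553 = 5953 d
Total t = 27140 + 32710 + 5953 = 65800 d
   = 65800 / 365 = 180 yr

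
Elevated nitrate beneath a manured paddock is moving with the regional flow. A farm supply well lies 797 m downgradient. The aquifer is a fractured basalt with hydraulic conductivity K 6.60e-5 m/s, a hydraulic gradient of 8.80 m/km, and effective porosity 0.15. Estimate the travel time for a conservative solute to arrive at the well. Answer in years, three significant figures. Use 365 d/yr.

K = 6.60e-5 m/s × 86400 s/d = 5.702 m/d
Specific discharge q = 5.702 × 0.0088 = 0.05018 m/d
Seepage velocity v = q / n = 0.05018 / 0.15 = 0.3345 m/d
t = L / v = 797 / 0.3345 = 2382 d
   = 2382 / 365 = 6.53 yr

6.53 years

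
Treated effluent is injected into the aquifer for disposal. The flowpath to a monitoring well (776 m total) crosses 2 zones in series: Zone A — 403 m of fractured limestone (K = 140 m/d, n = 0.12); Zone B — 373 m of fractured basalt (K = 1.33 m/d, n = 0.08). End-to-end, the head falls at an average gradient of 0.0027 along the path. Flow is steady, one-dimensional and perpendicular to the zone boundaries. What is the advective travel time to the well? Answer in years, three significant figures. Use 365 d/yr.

Continuity: the same q passes through each zone, so ΔH = q·Σ(L_j/K_j) — the zones act as resistances in series.
Σ(L/K) = 403/140 + 373/1.33 = 2.879 + 280.5 = 283.3 d
K_eq = L_total / Σ(L/K) = 776 / 283.3 = 2.739 m/d
q = K_eq · i = 2.739 × 0.0027 = 0.007395 m/d (same in every zone)
Zone A: v = q/n = 0.007395/0.12 = 0.06162 m/d → t_A = 403/0.06162 = 6540 d
Zone B: v = q/n = 0.007395/0.08 = 0.09244 m/d → t_B = 373/0.09244 = 4035 d
Total t = 6540 + 4035 = 10570 d
   = 10570 / 365 = 29.0 yr

29.0 years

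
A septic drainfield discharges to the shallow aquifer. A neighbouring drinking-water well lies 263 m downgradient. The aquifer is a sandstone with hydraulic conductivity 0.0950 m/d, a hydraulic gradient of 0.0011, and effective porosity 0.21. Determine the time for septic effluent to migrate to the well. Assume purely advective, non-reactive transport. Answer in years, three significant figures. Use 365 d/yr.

Specific discharge q = 0.0950 × 0.0011 = 1.045e-4 m/d
Seepage velocity v = q / n = 1.045e-4 / 0.21 = 4.976e-4 m/d
t = L / v = 263 / 4.976e-4 = 528500 d
   = 528500 / 365 = 1450 yr

1450 years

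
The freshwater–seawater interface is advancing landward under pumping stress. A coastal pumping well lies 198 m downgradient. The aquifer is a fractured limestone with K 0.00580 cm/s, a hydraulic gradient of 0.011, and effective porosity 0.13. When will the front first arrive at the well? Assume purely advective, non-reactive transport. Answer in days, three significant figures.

467 days

K = 0.00580 cm/s × 864 = 5.011 m/d
q = Ki = 5.011 × 0.011 = 0.05512 m/d
v = Ki/n = 5.011·0.011/0.13 = 0.4240 m/d
t = L / v = 198 / 0.4240 = 467.0 d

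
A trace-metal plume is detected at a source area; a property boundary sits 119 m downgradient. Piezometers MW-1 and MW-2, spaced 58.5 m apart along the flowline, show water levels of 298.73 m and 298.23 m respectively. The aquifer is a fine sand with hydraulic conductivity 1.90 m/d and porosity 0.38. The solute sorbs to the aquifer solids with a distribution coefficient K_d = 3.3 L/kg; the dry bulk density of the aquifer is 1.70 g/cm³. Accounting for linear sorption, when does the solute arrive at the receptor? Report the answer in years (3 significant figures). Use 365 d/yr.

Hydraulic gradient i = (298.73 − 298.23) / 58.5 = 0.50 / 58.5 = 0.008547
Specific discharge q = 1.90 × 0.008547 = 0.01624 m/d
Average linear velocity = 0.01624 / 0.38 = 0.04274 m/d
Retardation R = 1 + ρ_b·K_d/n = 1 + 1.70×3.3/0.38 = 15.76
Contaminant velocity v_c = v/R = 0.04274/15.76 = 0.002711 m/d
t = L/v_c = 119/0.002711 = 43890 d
   = 43890/365 = 120 yr

120 years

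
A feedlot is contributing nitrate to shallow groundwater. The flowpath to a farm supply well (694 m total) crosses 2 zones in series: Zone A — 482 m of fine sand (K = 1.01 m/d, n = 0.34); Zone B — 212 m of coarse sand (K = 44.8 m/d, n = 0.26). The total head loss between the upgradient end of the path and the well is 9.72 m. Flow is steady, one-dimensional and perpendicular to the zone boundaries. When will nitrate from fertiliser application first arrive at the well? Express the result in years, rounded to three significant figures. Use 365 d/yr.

29.8 years

Steady 1-D flow in series ⇒ the Darcy flux q is identical in every zone and the zone head losses add (resistances L/K in series).
Σ(L/K) = 482/1.01 + 212/44.8 = 477.2 + 4.732 = 482.0 d
q = ΔH / Σ(L/K) = 9.72 / 482.0 = 0.02017 m/d (same in every zone)
Zone A: v = q/n = 0.02017/0.34 = 0.05932 m/d → t_A = 482/0.05932 = 8126 d
Zone B: v = q/n = 0.02017/0.26 = 0.07757 m/d → t_B = 212/0.07757 = 2733 d
Total t = 8126 + 2733 = 10860 d
   = 10860 / 365 = 29.8 yr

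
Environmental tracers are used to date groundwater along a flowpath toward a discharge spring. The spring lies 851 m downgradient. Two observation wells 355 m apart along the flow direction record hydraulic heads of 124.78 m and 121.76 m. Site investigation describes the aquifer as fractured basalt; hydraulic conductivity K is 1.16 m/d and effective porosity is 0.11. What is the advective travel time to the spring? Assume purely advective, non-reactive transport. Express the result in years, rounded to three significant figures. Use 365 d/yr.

26.0 years

Hydraulic gradient i = (124.78 − 121.76) / 355 = 3.02 / 355 = 0.008507
q = Ki = 1.16 × 0.008507 = 0.009868 m/d
v = Ki/n = 1.16·0.008507/0.11 = 0.08971 m/d
t = L / v = 851 / 0.08971 = 9486 d
   = 9486 / 365 = 26.0 yr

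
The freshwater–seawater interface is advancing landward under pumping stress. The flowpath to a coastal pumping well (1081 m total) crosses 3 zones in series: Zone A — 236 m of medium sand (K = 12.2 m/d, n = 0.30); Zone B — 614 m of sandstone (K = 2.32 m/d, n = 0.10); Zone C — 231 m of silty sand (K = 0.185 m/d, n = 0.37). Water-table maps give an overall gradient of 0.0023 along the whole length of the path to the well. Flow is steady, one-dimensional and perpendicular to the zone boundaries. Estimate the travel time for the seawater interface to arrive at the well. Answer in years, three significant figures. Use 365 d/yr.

368 years

Continuity: the same q passes through each zone, so ΔH = q·Σ(L_j/K_j) — the zones act as resistances in series.
Σ(L/K) = 236/12.2 + 614/2.32 + 231/0.185 = 19.34 + 264.7 + 1249 = 1533 d
K_eq = L_total / Σ(L/K) = 1081 / 1533 = 0.7053 m/d
q = K_eq · i = 0.7053 × 0.0023 = 0.001622 m/d (same in every zone)
Zone A: v = q/n = 0.001622/0.30 = 0.005407 m/d → t_A = 236/0.005407 = 43640 d
Zone B: v = q/n = 0.001622/0.10 = 0.01622 m/d → t_B = 614/0.01622 = 37850 d
Zone C: v = q/n = 0.001622/0.37 = 0.004384 m/d → t_C = 231/0.004384 = 52690 d
Total t = 43640 + 37850 + 52690 = 134200 d
   = 134200 / 365 = 368 yr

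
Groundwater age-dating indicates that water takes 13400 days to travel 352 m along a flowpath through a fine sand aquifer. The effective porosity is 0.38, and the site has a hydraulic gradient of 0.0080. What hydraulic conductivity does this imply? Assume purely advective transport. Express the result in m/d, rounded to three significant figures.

1.25 m/d

v = L / t = 352 / 13400 = 0.02627 m/d
K = v · n / i = 0.02627 × 0.38 / 0.0080 = 1.25 m/d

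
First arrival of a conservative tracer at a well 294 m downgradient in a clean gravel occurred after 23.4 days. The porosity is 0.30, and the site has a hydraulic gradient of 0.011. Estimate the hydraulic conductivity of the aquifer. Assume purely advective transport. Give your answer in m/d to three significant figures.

343 m/d

v = L / t = 294 / 23.4 = 12.56 m/d
K = v · n / i = 12.56 × 0.30 / 0.011 = 343 m/d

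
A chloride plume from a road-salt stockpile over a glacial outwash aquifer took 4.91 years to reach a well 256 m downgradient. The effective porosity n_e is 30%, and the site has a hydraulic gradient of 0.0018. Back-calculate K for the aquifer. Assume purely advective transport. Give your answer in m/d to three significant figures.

23.8 m/d

t = 4.91 years = 1792 d
v = L / t = 256 / 1792 = 0.1428 m/d
K = v · n / i = 0.1428 × 0.30 / 0.0018 = 23.8 m/d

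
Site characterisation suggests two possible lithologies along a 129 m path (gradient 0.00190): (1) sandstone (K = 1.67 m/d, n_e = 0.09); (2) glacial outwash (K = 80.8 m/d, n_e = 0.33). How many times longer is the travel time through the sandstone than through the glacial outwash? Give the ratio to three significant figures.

13.2

Unit 1 (sandstone): v = 1.67×0.0019/0.09 = 0.03526 m/d, t = 129/0.03526 = 3659 d
Unit 2 (glacial outwash): v = 80.8×0.0019/0.33 = 0.4652 m/d, t = 129/0.4652 = 277.3 d
t(sandstone) / t(glacial outwash) = 3659/277.3 = 13.2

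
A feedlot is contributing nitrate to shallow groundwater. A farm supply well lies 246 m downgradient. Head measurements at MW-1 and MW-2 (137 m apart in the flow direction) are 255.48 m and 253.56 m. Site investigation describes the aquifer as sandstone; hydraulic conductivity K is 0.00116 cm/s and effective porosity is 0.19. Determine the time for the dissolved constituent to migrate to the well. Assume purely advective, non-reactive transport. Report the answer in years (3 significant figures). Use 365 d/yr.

Hydraulic gradient i = (255.48 − 253.56) / 137 = 1.92 / 137 = 0.01401
K = 0.00116 cm/s × 864 = 1.002 m/d
Specific discharge q = 1.002 × 0.01401 = 0.01405 m/d
v = Ki/n = 1.002·0.01401/0.19 = 0.07393 m/d
t = L / v = 246 / 0.07393 = 3328 d
   = 3328 / 365 = 9.12 yr

9.12 years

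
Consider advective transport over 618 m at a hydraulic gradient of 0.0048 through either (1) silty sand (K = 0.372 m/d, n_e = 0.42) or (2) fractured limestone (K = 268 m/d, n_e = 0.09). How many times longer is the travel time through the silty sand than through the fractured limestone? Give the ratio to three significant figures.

3360

Unit 1 (silty sand): v = 0.372×0.0048/0.42 = 0.004251 m/d, t = 618/0.004251 = 145400 d
Unit 2 (fractured limestone): v = 268×0.0048/0.09 = 14.29 m/d, t = 618/14.29 = 43.24 d
t(silty sand) / t(fractured limestone) = 145400/43.24 = 3360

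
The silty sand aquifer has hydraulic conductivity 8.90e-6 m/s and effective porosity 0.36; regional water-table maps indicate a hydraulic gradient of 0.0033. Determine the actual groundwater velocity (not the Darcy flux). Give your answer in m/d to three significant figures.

K = 8.90e-6 m/s × 86400 s/d = 0.7690 m/d
Specific discharge q = 0.7690 × 0.0033 = 0.002538 m/d
v_s = q/n_e = 0.002538/0.36 = 0.007049 m/d

0.00705 m/d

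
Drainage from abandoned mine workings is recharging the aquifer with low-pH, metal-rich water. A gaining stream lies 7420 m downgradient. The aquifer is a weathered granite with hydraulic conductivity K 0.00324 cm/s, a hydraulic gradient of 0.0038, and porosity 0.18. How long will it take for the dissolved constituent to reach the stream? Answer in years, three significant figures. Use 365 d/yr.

344 years

K = 0.00324 cm/s × 864 = 2.799 m/d
q = Ki = 2.799 × 0.0038 = 0.01064 m/d
Seepage velocity v = q / n = 0.01064 / 0.18 = 0.05910 m/d
t = L / v = 7420 / 0.05910 = 125600 d
   = 125600 / 365 = 344 yr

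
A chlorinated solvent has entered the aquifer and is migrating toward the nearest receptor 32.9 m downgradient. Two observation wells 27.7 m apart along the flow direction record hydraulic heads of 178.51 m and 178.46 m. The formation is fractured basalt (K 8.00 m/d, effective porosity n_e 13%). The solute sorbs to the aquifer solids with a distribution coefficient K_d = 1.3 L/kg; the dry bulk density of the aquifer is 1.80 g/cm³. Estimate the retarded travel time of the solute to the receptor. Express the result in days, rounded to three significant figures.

5630 days

Hydraulic gradient i = (178.51 − 178.46) / 27.7 = 0.05 / 27.7 = 0.001805
Specific discharge q = 8.00 × 0.001805 = 0.01444 m/d
Seepage velocity v = q / n = 0.01444 / 0.13 = 0.1111 m/d
Retardation R = 1 + ρ_b·K_d/n = 1 + 1.80×1.3/0.13 = 19.00
Contaminant velocity v_c = v/R = 0.1111/19.00 = 0.005846 m/d
t = L/v_c = 32.9/0.005846 = 5627 d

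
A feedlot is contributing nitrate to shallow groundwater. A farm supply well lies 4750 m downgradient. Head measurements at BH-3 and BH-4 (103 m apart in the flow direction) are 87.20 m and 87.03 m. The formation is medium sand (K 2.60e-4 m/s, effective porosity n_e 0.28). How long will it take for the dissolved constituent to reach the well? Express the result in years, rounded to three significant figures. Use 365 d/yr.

Hydraulic gradient i = (87.20 − 87.03) / 103 = 0.17 / 103 = 0.001650
K = 2.60e-4 m/s × 86400 s/d = 22.46 m/d
q = Ki = 22.46 × 0.001650 = 0.03708 m/d
Average linear velocity = 0.03708 / 0.28 = 0.1324 m/d
t = L / v = 4750 / 0.1324 = 35870 d
   = 35870 / 365 = 98.3 yr

98.3 years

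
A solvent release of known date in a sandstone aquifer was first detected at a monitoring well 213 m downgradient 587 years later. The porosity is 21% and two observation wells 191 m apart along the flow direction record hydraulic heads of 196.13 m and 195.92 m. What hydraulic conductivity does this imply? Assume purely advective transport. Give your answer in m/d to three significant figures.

Hydraulic gradient i = (196.13 − 195.92) / 191 = 0.21 / 191 = 0.001099
t = 587 years = 214300 d
v = L / t = 213 / 214300 = 9.941e-4 m/d
K = v · n / i = 9.941e-4 × 0.21 / 0.001099 = 0.190 m/d

0.190 m/d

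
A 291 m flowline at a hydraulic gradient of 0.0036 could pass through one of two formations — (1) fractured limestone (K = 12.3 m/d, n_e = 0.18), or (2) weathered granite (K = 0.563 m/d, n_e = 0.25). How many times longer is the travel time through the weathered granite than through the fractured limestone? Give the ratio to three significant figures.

30.3

Unit 1 (fractured limestone): v = 12.3×0.0036/0.18 = 0.2460 m/d, t = 291/0.2460 = 1183 d
Unit 2 (weathered granite): v = 0.563×0.0036/0.25 = 0.008107 m/d, t = 291/0.008107 = 35890 d
t(weathered granite) / t(fractured limestone) = 35890/1183 = 30.3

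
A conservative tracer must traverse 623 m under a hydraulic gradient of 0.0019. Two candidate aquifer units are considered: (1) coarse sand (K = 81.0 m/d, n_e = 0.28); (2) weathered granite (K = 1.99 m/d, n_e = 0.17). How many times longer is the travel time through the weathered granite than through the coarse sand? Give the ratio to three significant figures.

24.7

Unit 1 (coarse sand): v = 81.0×0.0019/0.28 = 0.5496 m/d, t = 623/0.5496 = 1133 d
Unit 2 (weathered granite): v = 1.99×0.0019/0.17 = 0.02224 m/d, t = 623/0.02224 = 28010 d
t(weathered granite) / t(coarse sand) = 28010/1133 = 24.7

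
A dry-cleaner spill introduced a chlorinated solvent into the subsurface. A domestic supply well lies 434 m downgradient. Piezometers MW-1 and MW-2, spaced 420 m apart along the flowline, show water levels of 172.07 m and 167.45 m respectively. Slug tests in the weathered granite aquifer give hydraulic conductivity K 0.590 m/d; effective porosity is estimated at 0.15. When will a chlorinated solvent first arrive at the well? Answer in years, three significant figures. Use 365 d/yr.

27.5 years

Hydraulic gradient i = (172.07 − 167.45) / 420 = 4.62 / 420 = 0.01100
Darcy flux q = K·i = 0.590 × 0.01100 = 0.006490 m/d
v = Ki/n = 0.590·0.01100/0.15 = 0.04327 m/d
t = L / v = 434 / 0.04327 = 10030 d
   = 10030 / 365 = 27.5 yr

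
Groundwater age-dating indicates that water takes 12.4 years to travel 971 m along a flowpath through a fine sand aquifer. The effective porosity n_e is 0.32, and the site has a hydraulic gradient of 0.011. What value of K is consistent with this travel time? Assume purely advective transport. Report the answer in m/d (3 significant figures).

t = 12.4 years = 4526 d
v = L / t = 971 / 4526 = 0.2145 m/d
K = v · n / i = 0.2145 × 0.32 / 0.011 = 6.24 m/d

6.24 m/d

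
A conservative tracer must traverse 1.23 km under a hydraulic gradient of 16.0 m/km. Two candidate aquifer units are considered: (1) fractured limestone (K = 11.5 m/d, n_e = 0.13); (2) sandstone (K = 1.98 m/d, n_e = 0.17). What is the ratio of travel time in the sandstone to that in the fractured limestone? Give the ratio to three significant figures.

Unit 1 (fractured limestone): v = 11.5×0.016/0.13 = 1.415 m/d, t = 1230/1.415 = 869.0 d
Unit 2 (sandstone): v = 1.98×0.016/0.17 = 0.1864 m/d, t = 1230/0.1864 = 6600 d
t(sandstone) / t(fractured limestone) = 6600/869.0 = 7.60

7.60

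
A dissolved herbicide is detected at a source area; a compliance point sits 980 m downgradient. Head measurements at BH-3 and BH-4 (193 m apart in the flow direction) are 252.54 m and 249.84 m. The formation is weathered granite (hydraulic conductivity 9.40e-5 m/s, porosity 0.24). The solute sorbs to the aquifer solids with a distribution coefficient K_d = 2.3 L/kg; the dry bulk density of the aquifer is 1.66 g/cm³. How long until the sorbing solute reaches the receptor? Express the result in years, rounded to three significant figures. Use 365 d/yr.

Hydraulic gradient i = (252.54 − 249.84) / 193 = 2.70 / 193 = 0.01399
K = 9.40e-5 m/s × 86400 s/d = 8.122 m/d
Darcy flux q = K·i = 8.122 × 0.01399 = 0.1136 m/d
Average linear velocity = 0.1136 / 0.24 = 0.4734 m/d
Retardation R = 1 + ρ_b·K_d/n = 1 + 1.66×2.3/0.24 = 16.91
Contaminant velocity v_c = v/R = 0.4734/16.91 = 0.02800 m/d
t = L/v_c = 980/0.02800 = 35000 d
   = 35000/365 = 95.9 yr

95.9 years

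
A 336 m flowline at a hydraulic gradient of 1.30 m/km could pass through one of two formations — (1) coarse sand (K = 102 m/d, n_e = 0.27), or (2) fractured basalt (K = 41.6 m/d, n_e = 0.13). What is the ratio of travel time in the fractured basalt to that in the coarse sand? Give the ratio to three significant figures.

Unit 1 (coarse sand): v = 102×0.0013/0.27 = 0.4911 m/d, t = 336/0.4911 = 684.2 d
Unit 2 (fractured basalt): v = 41.6×0.0013/0.13 = 0.4160 m/d, t = 336/0.4160 = 807.7 d
t(fractured basalt) / t(coarse sand) = 807.7/684.2 = 1.18

1.18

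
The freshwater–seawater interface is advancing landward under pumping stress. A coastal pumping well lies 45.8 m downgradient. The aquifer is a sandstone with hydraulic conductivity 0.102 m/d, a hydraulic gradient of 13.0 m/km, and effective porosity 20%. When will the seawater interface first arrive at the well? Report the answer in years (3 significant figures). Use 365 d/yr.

18.9 years

q = Ki = 0.102 × 0.013 = 0.001326 m/d
v_s = q/n_e = 0.001326/0.20 = 0.006630 m/d
t = L / v = 45.8 / 0.006630 = 6908 d
   = 6908 / 365 = 18.9 yr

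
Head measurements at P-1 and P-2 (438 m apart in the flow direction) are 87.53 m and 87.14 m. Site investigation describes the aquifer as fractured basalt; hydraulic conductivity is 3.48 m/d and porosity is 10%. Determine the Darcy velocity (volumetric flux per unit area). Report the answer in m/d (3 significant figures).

Hydraulic gradient i = (87.53 − 87.14) / 438 = 0.39 / 438 = 8.904e-4
Specific discharge q = 3.48 × 8.904e-4 = 0.003099 m/d

0.00310 m/d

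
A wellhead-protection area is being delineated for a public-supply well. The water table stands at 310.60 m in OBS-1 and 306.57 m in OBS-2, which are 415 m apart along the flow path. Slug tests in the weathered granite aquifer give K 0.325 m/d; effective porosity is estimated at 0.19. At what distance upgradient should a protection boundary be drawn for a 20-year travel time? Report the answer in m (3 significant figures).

121 m

Hydraulic gradient i = (310.60 − 306.57) / 415 = 4.03 / 415 = 0.009711
q = Ki = 0.325 × 0.009711 = 0.003156 m/d
v = Ki/n = 0.325·0.009711/0.19 = 0.01661 m/d
T = 20 yr × 365 = 7300 d
L = v × T = 0.01661 × 7300 = 121.3 m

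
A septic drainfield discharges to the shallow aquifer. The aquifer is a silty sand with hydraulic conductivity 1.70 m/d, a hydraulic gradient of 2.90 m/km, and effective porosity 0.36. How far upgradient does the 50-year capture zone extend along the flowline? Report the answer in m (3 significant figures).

q = Ki = 1.70 × 0.0029 = 0.004930 m/d
Seepage velocity v = q / n = 0.004930 / 0.36 = 0.01369 m/d
T = 50 yr × 365 = 18250 d
L = v × T = 0.01369 × 18250 = 249.9 m

250 m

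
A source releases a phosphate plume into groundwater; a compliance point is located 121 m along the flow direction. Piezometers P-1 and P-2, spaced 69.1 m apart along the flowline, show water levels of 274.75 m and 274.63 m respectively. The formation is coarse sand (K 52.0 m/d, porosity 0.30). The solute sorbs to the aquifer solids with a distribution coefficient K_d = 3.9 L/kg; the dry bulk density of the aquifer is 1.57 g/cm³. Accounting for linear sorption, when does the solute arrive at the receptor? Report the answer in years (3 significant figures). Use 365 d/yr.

23.6 years

Hydraulic gradient i = (274.75 − 274.63) / 69.1 = 0.12 / 69.1 = 0.001737
Specific discharge q = 52.0 × 0.001737 = 0.09030 m/d
Average linear velocity = 0.09030 / 0.30 = 0.3010 m/d
Retardation R = 1 + ρ_b·K_d/n = 1 + 1.57×3.9/0.30 = 21.41
Contaminant velocity v_c = v/R = 0.3010/21.41 = 0.01406 m/d
t = L/v_c = 121/0.01406 = 8606 d
   = 8606/365 = 23.6 yr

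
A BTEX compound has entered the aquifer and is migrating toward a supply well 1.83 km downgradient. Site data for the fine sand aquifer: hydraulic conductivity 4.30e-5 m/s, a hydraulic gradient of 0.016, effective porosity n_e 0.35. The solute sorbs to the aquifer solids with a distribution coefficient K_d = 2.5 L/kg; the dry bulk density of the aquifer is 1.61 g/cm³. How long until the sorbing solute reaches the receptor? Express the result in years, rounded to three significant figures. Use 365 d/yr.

369 years

K = 4.30e-5 m/s × 86400 s/d = 3.715 m/d
q = Ki = 3.715 × 0.016 = 0.05944 m/d
v_s = q/n_e = 0.05944/0.35 = 0.1698 m/d
Retardation R = 1 + ρ_b·K_d/n = 1 + 1.61×2.5/0.35 = 12.50
Contaminant velocity v_c = v/R = 0.1698/12.50 = 0.01359 m/d
L = 1.83 km = 1830 m
t = L/v_c = 1830/0.01359 = 134700 d
   = 134700/365 = 369 yr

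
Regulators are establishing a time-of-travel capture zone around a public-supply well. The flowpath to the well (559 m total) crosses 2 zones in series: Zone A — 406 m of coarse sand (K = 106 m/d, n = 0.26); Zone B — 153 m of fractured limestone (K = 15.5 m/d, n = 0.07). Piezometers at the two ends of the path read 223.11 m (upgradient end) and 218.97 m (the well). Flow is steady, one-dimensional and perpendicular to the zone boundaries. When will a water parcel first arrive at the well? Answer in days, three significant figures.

Total head drop ΔH = 223.11 − 218.97 = 4.14 m
Steady 1-D flow in series ⇒ the Darcy flux q is identical in every zone and the zone head losses add (resistances L/K in series).
Σ(L/K) = 406/106 + 153/15.5 = 3.830 + 9.871 = 13.70 d
q = ΔH / Σ(L/K) = 4.14 / 13.70 = 0.3022 m/d (same in every zone)
Zone A: v = q/n = 0.3022/0.26 = 1.162 m/d → t_A = 406/1.162 = 349.3 d
Zone B: v = q/n = 0.3022/0.07 = 4.317 m/d → t_B = 153/4.317 = 35.44 d
Total t = 349.3 + 35.44 = 384.8 d

385 days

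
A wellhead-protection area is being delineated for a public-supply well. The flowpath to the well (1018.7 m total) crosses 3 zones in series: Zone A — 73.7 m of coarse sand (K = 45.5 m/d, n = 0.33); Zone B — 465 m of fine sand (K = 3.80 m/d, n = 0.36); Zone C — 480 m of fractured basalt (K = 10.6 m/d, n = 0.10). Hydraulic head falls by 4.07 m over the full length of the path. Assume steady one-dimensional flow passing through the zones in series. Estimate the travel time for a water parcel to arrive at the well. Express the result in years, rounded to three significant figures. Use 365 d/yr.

27.3 years

Continuity: the same q passes through each zone, so ΔH = q·Σ(L_j/K_j) — the zones act as resistances in series.
Σ(L/K) = 73.7/45.5 + 465/3.80 + 480/10.6 = 1.620 + 122.4 + 45.28 = 169.3 d
q = ΔH / Σ(L/K) = 4.07 / 169.3 = 0.02404 m/d (same in every zone)
Zone A: v = q/n = 0.02404/0.33 = 0.07286 m/d → t_A = 73.7/0.07286 = 1012 d
Zone B: v = q/n = 0.02404/0.36 = 0.06679 m/d → t_B = 465/0.06679 = 6962 d
Zone C: v = q/n = 0.02404/0.10 = 0.2404 m/d → t_C = 480/0.2404 = 1996 d
Total t = 1012 + 6962 + 1996 = 9970 d
   = 9970 / 365 = 27.3 yr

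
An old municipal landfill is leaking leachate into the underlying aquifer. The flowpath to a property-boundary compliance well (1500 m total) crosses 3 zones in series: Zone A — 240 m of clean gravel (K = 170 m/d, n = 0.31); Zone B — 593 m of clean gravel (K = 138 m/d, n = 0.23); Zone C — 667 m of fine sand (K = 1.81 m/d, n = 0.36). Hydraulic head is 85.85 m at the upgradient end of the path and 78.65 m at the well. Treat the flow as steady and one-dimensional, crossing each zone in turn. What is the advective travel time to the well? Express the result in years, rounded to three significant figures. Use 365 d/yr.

Total head drop ΔH = 85.85 − 78.65 = 7.20 m
Continuity: the same q passes through each zone, so ΔH = q·Σ(L_j/K_j) — the zones act as resistances in series.
Σ(L/K) = 240/170 + 593/138 + 667/1.81 = 1.412 + 4.297 + 368.5 = 374.2 d
q = ΔH / Σ(L/K) = 7.20 / 374.2 = 0.01924 m/d (same in every zone)
Zone A: v = q/n = 0.01924/0.31 = 0.06207 m/d → t_A = 240/0.06207 = 3867 d
Zone B: v = q/n = 0.01924/0.23 = 0.08365 m/d → t_B = 593/0.08365 = 7089 d
Zone C: v = q/n = 0.01924/0.36 = 0.05344 m/d → t_C = 667/0.05344 = 12480 d
Total t = 3867 + 7089 + 12480 = 23440 d
   = 23440 / 365 = 64.2 yr

64.2 years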